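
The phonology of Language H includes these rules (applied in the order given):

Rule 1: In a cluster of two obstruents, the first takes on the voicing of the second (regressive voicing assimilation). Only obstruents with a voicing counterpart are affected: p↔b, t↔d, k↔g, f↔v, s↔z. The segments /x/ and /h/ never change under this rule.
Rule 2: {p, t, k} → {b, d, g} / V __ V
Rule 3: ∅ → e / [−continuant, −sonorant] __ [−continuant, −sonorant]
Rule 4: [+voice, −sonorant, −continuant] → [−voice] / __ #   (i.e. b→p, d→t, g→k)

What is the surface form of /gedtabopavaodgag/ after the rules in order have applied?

Rule 1 (regressive voicing assimilation): /d/ precedes the voiceless obstruent /t/, so it devoices to [t] by assimilation. /gedtabopavaodgag/ → gettabopavaodgag.
Rule 2 (intervocalic voicing): /p/ is a voiceless stop between vowels /o/ and /a/, so it voices to [b]. /gettabopavaodgag/ → gettabobavaodgag.
Rule 3 (stop-cluster e-epenthesis): /t/ and /t/ form a stop–stop cluster, so [e] is inserted between them. /d/ and /g/ form a stop–stop cluster, so [e] is inserted between them. /gettabobavaodgag/ → getetabobavaodegag.
Rule 4 (final devoicing): /g/ is a voiced stop in word-final position, so it devoices to [k]. /getetabobavaodegag/ → getetabobavaodegak.

getetabobavaodegak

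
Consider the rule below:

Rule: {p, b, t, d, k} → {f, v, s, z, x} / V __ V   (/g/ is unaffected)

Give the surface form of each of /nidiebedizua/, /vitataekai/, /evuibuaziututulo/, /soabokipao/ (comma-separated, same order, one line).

/nidiebedizua/: /d/ is a stop between vowels /i/ and /i/, so it spirantizes to the fricative [z]. /b/ is a stop between vowels /e/ and /e/, so it spirantizes to the fricative [v]. /d/ is a stop between vowels /e/ and /i/, so it spirantizes to the fricative [z]. → [nizievezizua].
/vitataekai/: /t/ is a stop between vowels /i/ and /a/, so it spirantizes to the fricative [s]. /t/ is a stop between vowels /a/ and /a/, so it spirantizes to the fricative [s]. /k/ is a stop between vowels /e/ and /a/, so it spirantizes to the fricative [x]. → [visasaexai].
/evuibuaziututulo/: /b/ is a stop between vowels /i/ and /u/, so it spirantizes to the fricative [v]. /t/ is a stop between vowels /u/ and /u/, so it spirantizes to the fricative [s]. /t/ is a stop between vowels /u/ and /u/, so it spirantizes to the fricative [s]. → [evuivuaziususulo].
/soabokipao/: /b/ is a stop between vowels /a/ and /o/, so it spirantizes to the fricative [v]. /k/ is a stop between vowels /o/ and /i/, so it spirantizes to the fricative [x]. /p/ is a stop between vowels /i/ and /a/, so it spirantizes to the fricative [f]. → [soavoxifao].

nizievezizua, visasaexai, evuivuaziususulo, soavoxifao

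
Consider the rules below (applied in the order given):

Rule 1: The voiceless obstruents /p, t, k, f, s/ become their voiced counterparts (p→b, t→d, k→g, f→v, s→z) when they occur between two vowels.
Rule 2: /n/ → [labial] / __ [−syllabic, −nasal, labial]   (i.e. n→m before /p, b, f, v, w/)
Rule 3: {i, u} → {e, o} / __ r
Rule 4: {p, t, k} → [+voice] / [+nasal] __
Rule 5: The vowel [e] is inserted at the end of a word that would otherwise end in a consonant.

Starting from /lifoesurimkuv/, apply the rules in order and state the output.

Rule 1 (intervocalic voicing): /f/ is a voiceless obstruent between vowels /i/ and /o/, so it voices to [v]. /s/ is a voiceless obstruent between vowels /e/ and /u/, so it voices to [z]. /lifoesurimkuv/ → livoezurimkuv.
Rule 2 (nasal place assimilation): no segment meets the environment; /livoezurimkuv/ is unchanged.
Rule 3 (pre-rhotic lowering): /u/ is a high vowel immediately before /r/, so it lowers to [o]. /livoezurimkuv/ → livoezorimkuv.
Rule 4 (post-nasal voicing): /k/ is a voiceless stop immediately after the nasal /m/, so it voices to [g]. /livoezorimkuv/ → livoezorimguv.
Rule 5 (final e-epenthesis): the form ends in the consonant /v/, so [e] is inserted word-finally. /livoezorimguv/ → livoezorimguve.

livoezorimguve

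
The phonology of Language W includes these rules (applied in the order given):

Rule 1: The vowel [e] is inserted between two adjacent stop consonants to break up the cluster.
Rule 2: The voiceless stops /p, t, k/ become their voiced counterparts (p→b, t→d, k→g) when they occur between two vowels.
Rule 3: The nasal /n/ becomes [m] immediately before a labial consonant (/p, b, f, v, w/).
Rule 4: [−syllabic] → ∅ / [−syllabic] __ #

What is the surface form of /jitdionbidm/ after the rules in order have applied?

Rule 1 (stop-cluster e-epenthesis): /t/ and /d/ form a stop–stop cluster, so [e] is inserted between them. /jitdionbidm/ → jitedionbidm.
Rule 2 (intervocalic voicing): /t/ is a voiceless stop between vowels /i/ and /e/, so it voices to [d]. /jitedionbidm/ → jidedionbidm.
Rule 3 (nasal place assimilation): /n/ precedes the labial consonant /b/, so it assimilates in place to [m]. /jidedionbidm/ → jidediombidm.
Rule 4 (final cluster simplification): /m/ is the second consonant of a word-final cluster /dm/, so it deletes. /jidediombidm/ → jidediombid.

jidediombid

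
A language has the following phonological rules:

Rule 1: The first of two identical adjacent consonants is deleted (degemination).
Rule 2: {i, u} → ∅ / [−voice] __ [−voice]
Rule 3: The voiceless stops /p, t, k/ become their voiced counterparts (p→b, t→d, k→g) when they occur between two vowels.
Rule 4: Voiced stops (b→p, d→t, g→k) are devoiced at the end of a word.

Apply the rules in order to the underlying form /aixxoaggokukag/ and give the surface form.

Rule 1 (degemination): /xx/ is a geminate; the first /x/ deletes. /gg/ is a geminate; the first /g/ deletes. /aixxoaggokukag/ → aixoagokukag.
Rule 2 (high vowel syncope): /u/ is a high vowel flanked by voiceless consonants /k/ and /k/, so it deletes. /aixoagokukag/ → aixoagokkag.
Rule 3 (intervocalic voicing): no segment meets the environment; /aixoagokkag/ is unchanged.
Rule 4 (final devoicing): /g/ is a voiced stop in word-final position, so it devoices to [k]. /aixoagokkag/ → aixoagokkak.

aixoagokkak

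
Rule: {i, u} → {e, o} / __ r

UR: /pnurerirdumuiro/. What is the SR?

pnorererdumuero

Scanning /pnurerirdumuiro/: /u/ is a high vowel immediately before /r/, so it lowers to [o]; /i/ is a high vowel immediately before /r/, so it lowers to [e]; /u/ at position 10 is not in the conditioning environment; /u/ at position 12 is not in the conditioning environment; /i/ is a high vowel immediately before /r/, so it lowers to [e].
Result: [pnorererdumuero].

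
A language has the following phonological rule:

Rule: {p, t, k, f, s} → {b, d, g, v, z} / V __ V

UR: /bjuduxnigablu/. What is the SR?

bjuduxnigablu

No segment of /bjuduxnigablu/ meets the structural description of the rule, so the form surfaces unchanged.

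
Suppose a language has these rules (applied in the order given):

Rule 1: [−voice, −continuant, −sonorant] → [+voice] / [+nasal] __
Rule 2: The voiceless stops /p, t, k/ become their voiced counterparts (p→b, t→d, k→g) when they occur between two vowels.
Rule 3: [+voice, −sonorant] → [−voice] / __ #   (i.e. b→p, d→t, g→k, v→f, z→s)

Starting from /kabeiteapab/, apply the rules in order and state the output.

Rule 1 (post-nasal voicing): no segment meets the environment; /kabeiteapab/ is unchanged.
Rule 2 (intervocalic voicing): /t/ is a voiceless stop between vowels /i/ and /e/, so it voices to [d]. /p/ is a voiceless stop between vowels /a/ and /a/, so it voices to [b]. /kabeiteapab/ → kabeideabab.
Rule 3 (final devoicing): /b/ is a voiced obstruent in word-final position, so it devoices to [p]. /kabeideabab/ → kabeideabap.

kabeideabap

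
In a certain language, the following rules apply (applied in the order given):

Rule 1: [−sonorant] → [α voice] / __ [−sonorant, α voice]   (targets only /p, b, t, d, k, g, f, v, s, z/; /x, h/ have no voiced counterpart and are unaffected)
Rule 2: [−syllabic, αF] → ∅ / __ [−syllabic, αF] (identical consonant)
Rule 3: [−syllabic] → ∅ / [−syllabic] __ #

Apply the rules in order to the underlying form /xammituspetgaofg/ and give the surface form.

xamituspedgaov

Rule 1 (regressive voicing assimilation): /t/ precedes the voiced obstruent /g/, so it voices to [d] by assimilation. /f/ precedes the voiced obstruent /g/, so it voices to [v] by assimilation. /xammituspetgaofg/ → xammituspedgaovg.
Rule 2 (degemination): /mm/ is a geminate; the first /m/ deletes. /xammituspedgaovg/ → xamituspedgaovg.
Rule 3 (final cluster simplification): /g/ is the second consonant of a word-final cluster /vg/, so it deletes. /xamituspedgaovg/ → xamituspedgaov.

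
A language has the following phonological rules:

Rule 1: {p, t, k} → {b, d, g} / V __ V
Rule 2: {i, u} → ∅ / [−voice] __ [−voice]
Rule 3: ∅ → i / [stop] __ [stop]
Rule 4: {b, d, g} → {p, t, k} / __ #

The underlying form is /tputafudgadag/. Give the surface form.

Rule 1 (intervocalic voicing): /t/ is a voiceless stop between vowels /u/ and /a/, so it voices to [d]. /tputafudgadag/ → tpudafudgadag.
Rule 2 (high vowel syncope): no segment meets the environment; /tpudafudgadag/ is unchanged.
Rule 3 (stop-cluster i-epenthesis): /t/ and /p/ form a stop–stop cluster, so [i] is inserted between them. /d/ and /g/ form a stop–stop cluster, so [i] is inserted between them. /tpudafudgadag/ → tipudafudigadag.
Rule 4 (final devoicing): /g/ is a voiced stop in word-final position, so it devoices to [k]. /tipudafudigadag/ → tipudafudigadak.

tipudafudigadak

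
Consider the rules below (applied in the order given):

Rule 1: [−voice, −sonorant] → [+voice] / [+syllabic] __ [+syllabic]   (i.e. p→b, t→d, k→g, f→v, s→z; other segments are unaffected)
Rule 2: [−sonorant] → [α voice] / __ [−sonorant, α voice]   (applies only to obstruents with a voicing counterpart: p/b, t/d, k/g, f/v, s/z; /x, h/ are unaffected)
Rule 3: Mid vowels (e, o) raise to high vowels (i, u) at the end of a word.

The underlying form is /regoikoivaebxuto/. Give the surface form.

regoigoivaepxudu

Rule 1 (intervocalic voicing): /k/ is a voiceless obstruent between vowels /i/ and /o/, so it voices to [g]. /t/ is a voiceless obstruent between vowels /u/ and /o/, so it voices to [d]. /regoikoivaebxuto/ → regoigoivaebxudo.
Rule 2 (regressive voicing assimilation): /b/ precedes the voiceless obstruent /x/, so it devoices to [p] by assimilation. /regoigoivaebxudo/ → regoigoivaepxudo.
Rule 3 (final vowel raising): /o/ is a mid vowel in word-final position, so it raises to [u]. /regoigoivaepxudo/ → regoigoivaepxudu.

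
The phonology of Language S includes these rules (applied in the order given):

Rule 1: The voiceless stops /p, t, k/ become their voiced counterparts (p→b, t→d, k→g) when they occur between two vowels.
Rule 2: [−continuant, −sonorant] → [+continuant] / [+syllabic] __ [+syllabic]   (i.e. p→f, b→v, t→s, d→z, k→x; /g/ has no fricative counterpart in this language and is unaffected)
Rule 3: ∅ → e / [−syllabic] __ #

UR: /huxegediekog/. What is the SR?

Rule 1 (intervocalic voicing): /k/ is a voiceless stop between vowels /e/ and /o/, so it voices to [g]. /huxegediekog/ → huxegediegog.
Rule 2 (intervocalic spirantization): /d/ is a stop between vowels /e/ and /i/, so it spirantizes to the fricative [z]. /huxegediegog/ → huxegeziegog.
Rule 3 (final e-epenthesis): the form ends in the consonant /g/, so [e] is inserted word-finally. /huxegeziegog/ → huxegeziegoge.

huxegeziegoge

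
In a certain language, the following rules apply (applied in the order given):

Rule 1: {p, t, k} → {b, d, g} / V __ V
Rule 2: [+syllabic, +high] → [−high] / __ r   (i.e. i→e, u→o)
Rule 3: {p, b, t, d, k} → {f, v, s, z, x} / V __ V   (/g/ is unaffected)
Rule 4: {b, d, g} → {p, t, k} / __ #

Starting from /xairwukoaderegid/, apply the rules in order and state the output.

Rule 1 (intervocalic voicing): /k/ is a voiceless stop between vowels /u/ and /o/, so it voices to [g]. /xairwukoaderegid/ → xairwugoaderegid.
Rule 2 (pre-rhotic lowering): /i/ is a high vowel immediately before /r/, so it lowers to [e]. /xairwugoaderegid/ → xaerwugoaderegid.
Rule 3 (intervocalic spirantization): /d/ is a stop between vowels /a/ and /e/, so it spirantizes to the fricative [z]. /xaerwugoaderegid/ → xaerwugoazeregid.
Rule 4 (final devoicing): /d/ is a voiced stop in word-final position, so it devoices to [t]. /xaerwugoazeregid/ → xaerwugoazeregit.

xaerwugoazeregit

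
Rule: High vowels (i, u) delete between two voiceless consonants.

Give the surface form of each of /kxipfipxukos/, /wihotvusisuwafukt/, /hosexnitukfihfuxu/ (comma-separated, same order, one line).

kxpfpxkos, wihotvussuwafkt, hosexnitkfhfxu

/kxipfipxukos/: /i/ is a high vowel flanked by voiceless consonants /x/ and /p/, so it deletes. /i/ is a high vowel flanked by voiceless consonants /f/ and /p/, so it deletes. /u/ is a high vowel flanked by voiceless consonants /x/ and /k/, so it deletes. → [kxpfpxkos].
/wihotvusisuwafukt/: /i/ is a high vowel flanked by voiceless consonants /s/ and /s/, so it deletes. /u/ is a high vowel flanked by voiceless consonants /f/ and /k/, so it deletes. → [wihotvussuwafkt].
/hosexnitukfihfuxu/: /u/ is a high vowel flanked by voiceless consonants /t/ and /k/, so it deletes. /i/ is a high vowel flanked by voiceless consonants /f/ and /h/, so it deletes. /u/ is a high vowel flanked by voiceless consonants /f/ and /x/, so it deletes. → [hosexnitkfhfxu].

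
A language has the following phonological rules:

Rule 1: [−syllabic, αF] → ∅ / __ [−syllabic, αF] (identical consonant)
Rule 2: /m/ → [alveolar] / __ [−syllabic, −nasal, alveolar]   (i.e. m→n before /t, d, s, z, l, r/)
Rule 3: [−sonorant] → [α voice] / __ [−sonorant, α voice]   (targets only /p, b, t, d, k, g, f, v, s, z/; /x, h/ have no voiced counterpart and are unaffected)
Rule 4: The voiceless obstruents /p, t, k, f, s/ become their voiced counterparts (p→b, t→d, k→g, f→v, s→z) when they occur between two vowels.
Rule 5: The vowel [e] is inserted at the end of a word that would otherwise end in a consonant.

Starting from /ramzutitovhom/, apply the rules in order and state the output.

ranzudidofhome

Rule 1 (degemination): no segment meets the environment; /ramzutitovhom/ is unchanged.
Rule 2 (nasal place assimilation): /m/ precedes the alveolar consonant /z/, so it assimilates in place to [n]. /ramzutitovhom/ → ranzutitovhom.
Rule 3 (regressive voicing assimilation): /v/ precedes the voiceless obstruent /h/, so it devoices to [f] by assimilation. /ranzutitovhom/ → ranzutitofhom.
Rule 4 (intervocalic voicing): /t/ is a voiceless obstruent between vowels /u/ and /i/, so it voices to [d]. /t/ is a voiceless obstruent between vowels /i/ and /o/, so it voices to [d]. /ranzutitofhom/ → ranzudidofhom.
Rule 5 (final e-epenthesis): the form ends in the consonant /m/, so [e] is inserted word-finally. /ranzudidofhom/ → ranzudidofhome.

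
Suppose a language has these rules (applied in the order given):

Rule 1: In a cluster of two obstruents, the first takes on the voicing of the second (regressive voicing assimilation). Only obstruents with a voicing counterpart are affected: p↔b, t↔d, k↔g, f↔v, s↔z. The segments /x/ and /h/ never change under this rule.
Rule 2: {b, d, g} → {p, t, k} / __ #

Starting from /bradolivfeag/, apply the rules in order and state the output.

bradoliffeak

Rule 1 (regressive voicing assimilation): /v/ precedes the voiceless obstruent /f/, so it devoices to [f] by assimilation. /bradolivfeag/ → bradoliffeag.
Rule 2 (final devoicing): /g/ is a voiced stop in word-final position, so it devoices to [k]. /bradoliffeag/ → bradoliffeak.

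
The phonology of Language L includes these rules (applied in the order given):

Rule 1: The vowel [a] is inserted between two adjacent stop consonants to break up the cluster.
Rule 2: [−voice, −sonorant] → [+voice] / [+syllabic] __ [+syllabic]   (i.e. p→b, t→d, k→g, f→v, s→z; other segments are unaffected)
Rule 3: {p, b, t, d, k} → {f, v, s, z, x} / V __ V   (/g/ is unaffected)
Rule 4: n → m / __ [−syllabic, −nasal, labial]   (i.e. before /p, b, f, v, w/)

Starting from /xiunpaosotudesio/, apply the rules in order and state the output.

Rule 1 (stop-cluster a-epenthesis): no segment meets the environment; /xiunpaosotudesio/ is unchanged.
Rule 2 (intervocalic voicing): /s/ is a voiceless obstruent between vowels /o/ and /o/, so it voices to [z]. /t/ is a voiceless obstruent between vowels /o/ and /u/, so it voices to [d]. /s/ is a voiceless obstruent between vowels /e/ and /i/, so it voices to [z]. /xiunpaosotudesio/ → xiunpaozodudezio.
Rule 3 (intervocalic spirantization): /d/ is a stop between vowels /o/ and /u/, so it spirantizes to the fricative [z]. /d/ is a stop between vowels /u/ and /e/, so it spirantizes to the fricative [z]. /xiunpaozodudezio/ → xiunpaozozuzezio.
Rule 4 (nasal place assimilation): /n/ precedes the labial consonant /p/, so it assimilates in place to [m]. /xiunpaozozuzezio/ → xiumpaozozuzezio.

xiumpaozozuzezio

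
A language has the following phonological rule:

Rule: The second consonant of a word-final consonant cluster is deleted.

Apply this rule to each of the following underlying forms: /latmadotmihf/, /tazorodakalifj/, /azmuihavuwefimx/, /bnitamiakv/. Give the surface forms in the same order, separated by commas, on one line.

latmadotmih, tazorodakalif, azmuihavuwefim, bnitamiak

/latmadotmihf/: /f/ is the second consonant of a word-final cluster /hf/, so it deletes. → [latmadotmih].
/tazorodakalifj/: /j/ is the second consonant of a word-final cluster /fj/, so it deletes. → [tazorodakalif].
/azmuihavuwefimx/: /x/ is the second consonant of a word-final cluster /mx/, so it deletes. → [azmuihavuwefim].
/bnitamiakv/: /v/ is the second consonant of a word-final cluster /kv/, so it deletes. → [bnitamiak].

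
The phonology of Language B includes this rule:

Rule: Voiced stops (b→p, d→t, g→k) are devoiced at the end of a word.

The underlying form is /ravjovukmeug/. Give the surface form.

/g/ is a voiced stop in word-final position, so it devoices to [k].
Surface form: [ravjovukmeuk].

ravjovukmeuk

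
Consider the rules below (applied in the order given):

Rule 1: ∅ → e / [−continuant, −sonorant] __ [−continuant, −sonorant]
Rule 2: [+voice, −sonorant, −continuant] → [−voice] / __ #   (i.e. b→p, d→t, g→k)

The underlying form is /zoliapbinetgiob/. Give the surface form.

Rule 1 (stop-cluster e-epenthesis): /p/ and /b/ form a stop–stop cluster, so [e] is inserted between them. /t/ and /g/ form a stop–stop cluster, so [e] is inserted between them. /zoliapbinetgiob/ → zoliapebinetegiob.
Rule 2 (final devoicing): /b/ is a voiced stop in word-final position, so it devoices to [p]. /zoliapebinetegiob/ → zoliapebinetegiop.

zoliapebinetegiop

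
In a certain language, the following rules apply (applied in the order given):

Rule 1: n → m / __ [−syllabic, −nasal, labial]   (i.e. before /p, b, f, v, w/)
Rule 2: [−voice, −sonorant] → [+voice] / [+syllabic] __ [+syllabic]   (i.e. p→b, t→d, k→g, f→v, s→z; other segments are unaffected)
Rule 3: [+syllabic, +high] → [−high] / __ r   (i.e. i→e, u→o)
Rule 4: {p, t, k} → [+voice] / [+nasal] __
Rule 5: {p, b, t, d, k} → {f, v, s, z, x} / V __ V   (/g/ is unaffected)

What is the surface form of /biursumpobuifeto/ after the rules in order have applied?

biorsumbovuivezo

Rule 1 (nasal place assimilation): no segment meets the environment; /biursumpobuifeto/ is unchanged.
Rule 2 (intervocalic voicing): /f/ is a voiceless obstruent between vowels /i/ and /e/, so it voices to [v]. /t/ is a voiceless obstruent between vowels /e/ and /o/, so it voices to [d]. /biursumpobuifeto/ → biursumpobuivedo.
Rule 3 (pre-rhotic lowering): /u/ is a high vowel immediately before /r/, so it lowers to [o]. /biursumpobuivedo/ → biorsumpobuivedo.
Rule 4 (post-nasal voicing): /p/ is a voiceless stop immediately after the nasal /m/, so it voices to [b]. /biorsumpobuivedo/ → biorsumbobuivedo.
Rule 5 (intervocalic spirantization): /b/ is a stop between vowels /o/ and /u/, so it spirantizes to the fricative [v]. /d/ is a stop between vowels /e/ and /o/, so it spirantizes to the fricative [z]. /biorsumbobuivedo/ → biorsumbovuivezo.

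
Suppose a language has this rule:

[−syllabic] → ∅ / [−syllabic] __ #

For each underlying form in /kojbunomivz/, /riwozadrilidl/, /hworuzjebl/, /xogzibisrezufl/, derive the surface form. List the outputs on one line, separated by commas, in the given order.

kojbunomiv, riwozadrilid, hworuzjeb, xogzibisrezuf

/kojbunomivz/: /z/ is the second consonant of a word-final cluster /vz/, so it deletes. → [kojbunomiv].
/riwozadrilidl/: /l/ is the second consonant of a word-final cluster /dl/, so it deletes. → [riwozadrilid].
/hworuzjebl/: /l/ is the second consonant of a word-final cluster /bl/, so it deletes. → [hworuzjeb].
/xogzibisrezufl/: /l/ is the second consonant of a word-final cluster /fl/, so it deletes. → [xogzibisrezuf].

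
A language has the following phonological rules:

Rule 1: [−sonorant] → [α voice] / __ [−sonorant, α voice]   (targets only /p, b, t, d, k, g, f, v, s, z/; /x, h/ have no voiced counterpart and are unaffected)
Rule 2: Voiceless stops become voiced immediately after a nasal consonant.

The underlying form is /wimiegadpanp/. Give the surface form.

Rule 1 (regressive voicing assimilation): /d/ precedes the voiceless obstruent /p/, so it devoices to [t] by assimilation. /wimiegadpanp/ → wimiegatpanp.
Rule 2 (post-nasal voicing): /p/ is a voiceless stop immediately after the nasal /n/, so it voices to [b]. /wimiegatpanp/ → wimiegatpanb.

wimiegatpanb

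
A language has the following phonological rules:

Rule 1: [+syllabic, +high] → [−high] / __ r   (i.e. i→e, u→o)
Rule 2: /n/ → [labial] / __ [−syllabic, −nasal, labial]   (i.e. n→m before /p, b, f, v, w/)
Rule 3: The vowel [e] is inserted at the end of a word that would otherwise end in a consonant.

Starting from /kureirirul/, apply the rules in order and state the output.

koreererule

Rule 1 (pre-rhotic lowering): /u/ is a high vowel immediately before /r/, so it lowers to [o]. /i/ is a high vowel immediately before /r/, so it lowers to [e]. /i/ is a high vowel immediately before /r/, so it lowers to [e]. /kureirirul/ → koreererul.
Rule 2 (nasal place assimilation): no segment meets the environment; /koreererul/ is unchanged.
Rule 3 (final e-epenthesis): the form ends in the consonant /l/, so [e] is inserted word-finally. /koreererul/ → koreererule.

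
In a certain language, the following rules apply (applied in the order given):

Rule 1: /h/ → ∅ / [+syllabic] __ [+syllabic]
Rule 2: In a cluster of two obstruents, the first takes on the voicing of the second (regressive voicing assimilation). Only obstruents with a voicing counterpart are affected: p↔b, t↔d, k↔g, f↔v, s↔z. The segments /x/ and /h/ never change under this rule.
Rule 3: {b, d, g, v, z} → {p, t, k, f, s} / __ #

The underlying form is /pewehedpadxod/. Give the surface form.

Rule 1 (intervocalic h-deletion): /h/ occurs between vowels /e/ and /e/, so it deletes. /pewehedpadxod/ → peweedpadxod.
Rule 2 (regressive voicing assimilation): /d/ precedes the voiceless obstruent /p/, so it devoices to [t] by assimilation. /d/ precedes the voiceless obstruent /x/, so it devoices to [t] by assimilation. /peweedpadxod/ → peweetpatxod.
Rule 3 (final devoicing): /d/ is a voiced obstruent in word-final position, so it devoices to [t]. /peweetpatxod/ → peweetpatxot.

peweetpatxot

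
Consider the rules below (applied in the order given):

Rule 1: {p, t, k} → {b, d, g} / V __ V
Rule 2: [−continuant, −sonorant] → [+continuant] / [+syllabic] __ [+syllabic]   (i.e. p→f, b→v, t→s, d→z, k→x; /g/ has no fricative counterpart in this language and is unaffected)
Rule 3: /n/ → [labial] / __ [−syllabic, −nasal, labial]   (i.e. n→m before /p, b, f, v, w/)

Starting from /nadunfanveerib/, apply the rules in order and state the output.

nazumfamveerib

Rule 1 (intervocalic voicing): no segment meets the environment; /nadunfanveerib/ is unchanged.
Rule 2 (intervocalic spirantization): /d/ is a stop between vowels /a/ and /u/, so it spirantizes to the fricative [z]. /nadunfanveerib/ → nazunfanveerib.
Rule 3 (nasal place assimilation): /n/ precedes the labial consonant /f/, so it assimilates in place to [m]. /n/ precedes the labial consonant /v/, so it assimilates in place to [m]. /nazunfanveerib/ → nazumfamveerib.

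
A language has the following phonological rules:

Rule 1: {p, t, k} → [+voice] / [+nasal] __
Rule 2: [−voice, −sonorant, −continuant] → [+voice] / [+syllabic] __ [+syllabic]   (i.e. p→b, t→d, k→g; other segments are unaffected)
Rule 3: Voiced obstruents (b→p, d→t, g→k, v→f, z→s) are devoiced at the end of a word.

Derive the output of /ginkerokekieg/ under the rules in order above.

gingerogegiek

Rule 1 (post-nasal voicing): /k/ is a voiceless stop immediately after the nasal /n/, so it voices to [g]. /ginkerokekieg/ → gingerokekieg.
Rule 2 (intervocalic voicing): /k/ is a voiceless stop between vowels /o/ and /e/, so it voices to [g]. /k/ is a voiceless stop between vowels /e/ and /i/, so it voices to [g]. /gingerokekieg/ → gingerogegieg.
Rule 3 (final devoicing): /g/ is a voiced obstruent in word-final position, so it devoices to [k]. /gingerogegieg/ → gingerogegiek.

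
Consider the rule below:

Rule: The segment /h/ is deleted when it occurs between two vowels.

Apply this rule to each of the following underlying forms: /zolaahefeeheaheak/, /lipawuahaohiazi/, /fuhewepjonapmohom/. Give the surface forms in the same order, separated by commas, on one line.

/zolaahefeeheaheak/: /h/ occurs between vowels /a/ and /e/, so it deletes. /h/ occurs between vowels /e/ and /e/, so it deletes. /h/ occurs between vowels /a/ and /e/, so it deletes. → [zolaaefeeeaeak].
/lipawuahaohiazi/: /h/ occurs between vowels /a/ and /a/, so it deletes. /h/ occurs between vowels /o/ and /i/, so it deletes. → [lipawuaaoiazi].
/fuhewepjonapmohom/: /h/ occurs between vowels /u/ and /e/, so it deletes. /h/ occurs between vowels /o/ and /o/, so it deletes. → [fuewepjonapmoom].

zolaaefeeeaeak, lipawuaaoiazi, fuewepjonapmoom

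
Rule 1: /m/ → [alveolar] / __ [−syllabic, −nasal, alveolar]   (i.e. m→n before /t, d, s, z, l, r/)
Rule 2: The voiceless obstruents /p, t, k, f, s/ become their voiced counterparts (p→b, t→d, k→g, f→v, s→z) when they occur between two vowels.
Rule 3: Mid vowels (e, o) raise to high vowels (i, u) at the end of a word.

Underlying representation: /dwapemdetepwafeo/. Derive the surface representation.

Rule 1 (nasal place assimilation): /m/ precedes the alveolar consonant /d/, so it assimilates in place to [n]. /dwapemdetepwafeo/ → dwapendetepwafeo.
Rule 2 (intervocalic voicing): /p/ is a voiceless obstruent between vowels /a/ and /e/, so it voices to [b]. /t/ is a voiceless obstruent between vowels /e/ and /e/, so it voices to [d]. /f/ is a voiceless obstruent between vowels /a/ and /e/, so it voices to [v]. /dwapendetepwafeo/ → dwabendedepwaveo.
Rule 3 (final vowel raising): /o/ is a mid vowel in word-final position, so it raises to [u]. /dwabendedepwaveo/ → dwabendedepwaveu.

dwabendedepwaveu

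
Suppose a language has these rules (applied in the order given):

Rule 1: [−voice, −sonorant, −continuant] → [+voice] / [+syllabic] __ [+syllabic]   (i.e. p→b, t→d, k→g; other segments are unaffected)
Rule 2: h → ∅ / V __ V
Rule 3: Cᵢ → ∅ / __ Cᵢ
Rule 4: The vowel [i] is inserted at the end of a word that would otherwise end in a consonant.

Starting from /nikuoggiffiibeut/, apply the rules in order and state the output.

niguogifiibeuti

Rule 1 (intervocalic voicing): /k/ is a voiceless stop between vowels /i/ and /u/, so it voices to [g]. /nikuoggiffiibeut/ → niguoggiffiibeut.
Rule 2 (intervocalic h-deletion): no segment meets the environment; /niguoggiffiibeut/ is unchanged.
Rule 3 (degemination): /gg/ is a geminate; the first /g/ deletes. /ff/ is a geminate; the first /f/ deletes. /niguoggiffiibeut/ → niguogifiibeut.
Rule 4 (final i-epenthesis): the form ends in the consonant /t/, so [i] is inserted word-finally. /niguogifiibeut/ → niguogifiibeuti.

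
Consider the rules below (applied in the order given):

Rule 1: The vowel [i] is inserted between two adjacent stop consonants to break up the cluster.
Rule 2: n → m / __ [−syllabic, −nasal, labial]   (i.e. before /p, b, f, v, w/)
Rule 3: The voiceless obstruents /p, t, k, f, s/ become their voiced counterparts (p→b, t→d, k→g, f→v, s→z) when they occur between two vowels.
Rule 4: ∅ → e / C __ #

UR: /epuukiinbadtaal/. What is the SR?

ebuugiimbadidaale

Rule 1 (stop-cluster i-epenthesis): /d/ and /t/ form a stop–stop cluster, so [i] is inserted between them. /epuukiinbadtaal/ → epuukiinbaditaal.
Rule 2 (nasal place assimilation): /n/ precedes the labial consonant /b/, so it assimilates in place to [m]. /epuukiinbaditaal/ → epuukiimbaditaal.
Rule 3 (intervocalic voicing): /p/ is a voiceless obstruent between vowels /e/ and /u/, so it voices to [b]. /k/ is a voiceless obstruent between vowels /u/ and /i/, so it voices to [g]. /t/ is a voiceless obstruent between vowels /i/ and /a/, so it voices to [d]. /epuukiimbaditaal/ → ebuugiimbadidaal.
Rule 4 (final e-epenthesis): the form ends in the consonant /l/, so [e] is inserted word-finally. /ebuugiimbadidaal/ → ebuugiimbadidaale.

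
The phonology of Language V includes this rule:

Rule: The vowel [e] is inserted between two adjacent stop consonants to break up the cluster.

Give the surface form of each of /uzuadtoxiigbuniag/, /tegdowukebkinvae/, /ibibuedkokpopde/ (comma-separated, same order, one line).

/uzuadtoxiigbuniag/: /d/ and /t/ form a stop–stop cluster, so [e] is inserted between them. /g/ and /b/ form a stop–stop cluster, so [e] is inserted between them. → [uzuadetoxiigebuniag].
/tegdowukebkinvae/: /g/ and /d/ form a stop–stop cluster, so [e] is inserted between them. /b/ and /k/ form a stop–stop cluster, so [e] is inserted between them. → [tegedowukebekinvae].
/ibibuedkokpopde/: /d/ and /k/ form a stop–stop cluster, so [e] is inserted between them. /k/ and /p/ form a stop–stop cluster, so [e] is inserted between them. /p/ and /d/ form a stop–stop cluster, so [e] is inserted between them. → [ibibuedekokepopede].

uzuadetoxiigebuniag, tegedowukebekinvae, ibibuedekokepopede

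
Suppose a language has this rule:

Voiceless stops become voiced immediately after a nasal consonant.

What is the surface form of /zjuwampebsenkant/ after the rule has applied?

/p/ is a voiceless stop immediately after the nasal /m/, so it voices to [b].
/k/ is a voiceless stop immediately after the nasal /n/, so it voices to [g].
/t/ is a voiceless stop immediately after the nasal /n/, so it voices to [d].
Surface form: [zjuwambebsengand].

zjuwambebsengand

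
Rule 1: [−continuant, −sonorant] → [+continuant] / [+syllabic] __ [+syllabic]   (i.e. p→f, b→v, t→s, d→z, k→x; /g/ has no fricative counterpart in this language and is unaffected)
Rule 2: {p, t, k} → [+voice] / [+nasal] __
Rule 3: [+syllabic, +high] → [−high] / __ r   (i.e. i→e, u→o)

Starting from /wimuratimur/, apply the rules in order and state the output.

wimorasimor

Rule 1 (intervocalic spirantization): /t/ is a stop between vowels /a/ and /i/, so it spirantizes to the fricative [s]. /wimuratimur/ → wimurasimur.
Rule 2 (post-nasal voicing): no segment meets the environment; /wimurasimur/ is unchanged.
Rule 3 (pre-rhotic lowering): /u/ is a high vowel immediately before /r/, so it lowers to [o]. /u/ is a high vowel immediately before /r/, so it lowers to [o]. /wimurasimur/ → wimorasimor.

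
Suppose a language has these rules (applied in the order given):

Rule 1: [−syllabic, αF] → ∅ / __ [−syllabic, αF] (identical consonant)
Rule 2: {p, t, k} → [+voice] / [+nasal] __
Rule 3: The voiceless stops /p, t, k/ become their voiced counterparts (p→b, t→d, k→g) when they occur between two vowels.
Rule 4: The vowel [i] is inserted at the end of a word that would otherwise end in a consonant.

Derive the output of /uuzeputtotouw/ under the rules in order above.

Rule 1 (degemination): /tt/ is a geminate; the first /t/ deletes. /uuzeputtotouw/ → uuzeputotouw.
Rule 2 (post-nasal voicing): no segment meets the environment; /uuzeputotouw/ is unchanged.
Rule 3 (intervocalic voicing): /p/ is a voiceless stop between vowels /e/ and /u/, so it voices to [b]. /t/ is a voiceless stop between vowels /u/ and /o/, so it voices to [d]. /t/ is a voiceless stop between vowels /o/ and /o/, so it voices to [d]. /uuzeputotouw/ → uuzebudodouw.
Rule 4 (final i-epenthesis): the form ends in the consonant /w/, so [i] is inserted word-finally. /uuzebudodouw/ → uuzebudodouwi.

uuzebudodouwi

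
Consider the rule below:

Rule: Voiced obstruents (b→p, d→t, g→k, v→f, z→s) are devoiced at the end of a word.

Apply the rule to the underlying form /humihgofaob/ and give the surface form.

Scanning /humihgofaob/: /g/ at position 6 is not in the conditioning environment; /b/ is a voiced obstruent in word-final position, so it devoices to [p].
Result: [humihgofaop].

humihgofaop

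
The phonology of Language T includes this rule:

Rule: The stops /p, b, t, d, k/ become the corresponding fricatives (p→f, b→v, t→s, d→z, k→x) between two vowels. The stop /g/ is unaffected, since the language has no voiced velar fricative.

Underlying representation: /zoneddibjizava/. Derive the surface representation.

zoneddibjizava

No segment of /zoneddibjizava/ meets the structural description of the rule, so the form surfaces unchanged.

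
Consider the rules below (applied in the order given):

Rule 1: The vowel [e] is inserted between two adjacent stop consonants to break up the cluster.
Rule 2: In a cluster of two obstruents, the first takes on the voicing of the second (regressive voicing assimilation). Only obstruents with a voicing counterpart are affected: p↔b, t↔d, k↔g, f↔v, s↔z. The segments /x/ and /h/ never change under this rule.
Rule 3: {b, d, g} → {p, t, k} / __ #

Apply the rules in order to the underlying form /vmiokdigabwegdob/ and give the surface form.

vmiokedigabwegedop

Rule 1 (stop-cluster e-epenthesis): /k/ and /d/ form a stop–stop cluster, so [e] is inserted between them. /g/ and /d/ form a stop–stop cluster, so [e] is inserted between them. /vmiokdigabwegdob/ → vmiokedigabwegedob.
Rule 2 (regressive voicing assimilation): no segment meets the environment; /vmiokedigabwegedob/ is unchanged.
Rule 3 (final devoicing): /b/ is a voiced stop in word-final position, so it devoices to [p]. /vmiokedigabwegedob/ → vmiokedigabwegedop.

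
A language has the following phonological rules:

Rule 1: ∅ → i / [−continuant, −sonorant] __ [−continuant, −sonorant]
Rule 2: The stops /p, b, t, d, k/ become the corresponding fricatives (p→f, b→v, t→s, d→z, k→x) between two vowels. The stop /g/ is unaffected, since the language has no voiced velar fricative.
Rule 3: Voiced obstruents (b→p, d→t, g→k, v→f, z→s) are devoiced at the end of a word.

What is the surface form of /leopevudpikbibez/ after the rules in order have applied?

Rule 1 (stop-cluster i-epenthesis): /d/ and /p/ form a stop–stop cluster, so [i] is inserted between them. /k/ and /b/ form a stop–stop cluster, so [i] is inserted between them. /leopevudpikbibez/ → leopevudipikibibez.
Rule 2 (intervocalic spirantization): /p/ is a stop between vowels /o/ and /e/, so it spirantizes to the fricative [f]. /d/ is a stop between vowels /u/ and /i/, so it spirantizes to the fricative [z]. /p/ is a stop between vowels /i/ and /i/, so it spirantizes to the fricative [f]. /k/ is a stop between vowels /i/ and /i/, so it spirantizes to the fricative [x]. /b/ is a stop between vowels /i/ and /i/, so it spirantizes to the fricative [v]. /b/ is a stop between vowels /i/ and /e/, so it spirantizes to the fricative [v]. /leopevudipikibibez/ → leofevuzifixivivez.
Rule 3 (final devoicing): /z/ is a voiced obstruent in word-final position, so it devoices to [s]. /leofevuzifixivivez/ → leofevuzifixivives.

leofevuzifixivives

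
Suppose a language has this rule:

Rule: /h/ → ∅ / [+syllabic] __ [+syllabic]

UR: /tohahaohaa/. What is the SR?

toaaoaa

/h/ occurs between vowels /o/ and /a/, so it deletes.
/h/ occurs between vowels /a/ and /a/, so it deletes.
/h/ occurs between vowels /o/ and /a/, so it deletes.
Surface form: [toaaoaa].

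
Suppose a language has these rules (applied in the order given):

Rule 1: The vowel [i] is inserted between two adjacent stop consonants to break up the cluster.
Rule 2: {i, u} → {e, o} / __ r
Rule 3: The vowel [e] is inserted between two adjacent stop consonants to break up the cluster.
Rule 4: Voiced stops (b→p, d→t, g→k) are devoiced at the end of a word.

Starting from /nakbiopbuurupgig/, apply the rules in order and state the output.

nakibiopibuorupigik

Rule 1 (stop-cluster i-epenthesis): /k/ and /b/ form a stop–stop cluster, so [i] is inserted between them. /p/ and /b/ form a stop–stop cluster, so [i] is inserted between them. /p/ and /g/ form a stop–stop cluster, so [i] is inserted between them. /nakbiopbuurupgig/ → nakibiopibuurupigig.
Rule 2 (pre-rhotic lowering): /u/ is a high vowel immediately before /r/, so it lowers to [o]. /nakibiopibuurupigig/ → nakibiopibuorupigig.
Rule 3 (stop-cluster e-epenthesis): no segment meets the environment; /nakibiopibuorupigig/ is unchanged.
Rule 4 (final devoicing): /g/ is a voiced stop in word-final position, so it devoices to [k]. /nakibiopibuorupigig/ → nakibiopibuorupigik.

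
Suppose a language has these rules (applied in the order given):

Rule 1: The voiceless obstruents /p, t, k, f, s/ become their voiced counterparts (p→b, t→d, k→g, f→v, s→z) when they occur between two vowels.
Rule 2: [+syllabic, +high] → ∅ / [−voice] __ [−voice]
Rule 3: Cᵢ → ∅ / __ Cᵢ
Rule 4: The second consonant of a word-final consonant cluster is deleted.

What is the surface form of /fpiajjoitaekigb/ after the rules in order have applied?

Rule 1 (intervocalic voicing): /t/ is a voiceless obstruent between vowels /i/ and /a/, so it voices to [d]. /k/ is a voiceless obstruent between vowels /e/ and /i/, so it voices to [g]. /fpiajjoitaekigb/ → fpiajjoidaegigb.
Rule 2 (high vowel syncope): no segment meets the environment; /fpiajjoidaegigb/ is unchanged.
Rule 3 (degemination): /jj/ is a geminate; the first /j/ deletes. /fpiajjoidaegigb/ → fpiajoidaegigb.
Rule 4 (final cluster simplification): /b/ is the second consonant of a word-final cluster /gb/, so it deletes. /fpiajoidaegigb/ → fpiajoidaegig.

fpiajoidaegig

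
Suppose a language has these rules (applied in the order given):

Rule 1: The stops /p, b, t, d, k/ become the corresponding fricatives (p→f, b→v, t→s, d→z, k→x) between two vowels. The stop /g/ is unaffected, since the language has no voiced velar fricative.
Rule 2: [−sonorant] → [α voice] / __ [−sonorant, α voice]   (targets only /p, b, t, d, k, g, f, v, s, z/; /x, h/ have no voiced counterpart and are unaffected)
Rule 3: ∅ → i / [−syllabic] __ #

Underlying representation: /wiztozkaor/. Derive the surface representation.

wistoskaori

Rule 1 (intervocalic spirantization): no segment meets the environment; /wiztozkaor/ is unchanged.
Rule 2 (regressive voicing assimilation): /z/ precedes the voiceless obstruent /t/, so it devoices to [s] by assimilation. /z/ precedes the voiceless obstruent /k/, so it devoices to [s] by assimilation. /wiztozkaor/ → wistoskaor.
Rule 3 (final i-epenthesis): the form ends in the consonant /r/, so [i] is inserted word-finally. /wistoskaor/ → wistoskaori.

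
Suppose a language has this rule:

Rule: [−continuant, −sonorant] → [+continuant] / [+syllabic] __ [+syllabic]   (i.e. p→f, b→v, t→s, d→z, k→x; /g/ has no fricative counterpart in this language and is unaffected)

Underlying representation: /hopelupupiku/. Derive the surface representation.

hofelufufixu

/p/ is a stop between vowels /o/ and /e/, so it spirantizes to the fricative [f].
/p/ is a stop between vowels /u/ and /u/, so it spirantizes to the fricative [f].
/p/ is a stop between vowels /u/ and /i/, so it spirantizes to the fricative [f].
/k/ is a stop between vowels /i/ and /u/, so it spirantizes to the fricative [x].
Surface form: [hofelufufixu].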